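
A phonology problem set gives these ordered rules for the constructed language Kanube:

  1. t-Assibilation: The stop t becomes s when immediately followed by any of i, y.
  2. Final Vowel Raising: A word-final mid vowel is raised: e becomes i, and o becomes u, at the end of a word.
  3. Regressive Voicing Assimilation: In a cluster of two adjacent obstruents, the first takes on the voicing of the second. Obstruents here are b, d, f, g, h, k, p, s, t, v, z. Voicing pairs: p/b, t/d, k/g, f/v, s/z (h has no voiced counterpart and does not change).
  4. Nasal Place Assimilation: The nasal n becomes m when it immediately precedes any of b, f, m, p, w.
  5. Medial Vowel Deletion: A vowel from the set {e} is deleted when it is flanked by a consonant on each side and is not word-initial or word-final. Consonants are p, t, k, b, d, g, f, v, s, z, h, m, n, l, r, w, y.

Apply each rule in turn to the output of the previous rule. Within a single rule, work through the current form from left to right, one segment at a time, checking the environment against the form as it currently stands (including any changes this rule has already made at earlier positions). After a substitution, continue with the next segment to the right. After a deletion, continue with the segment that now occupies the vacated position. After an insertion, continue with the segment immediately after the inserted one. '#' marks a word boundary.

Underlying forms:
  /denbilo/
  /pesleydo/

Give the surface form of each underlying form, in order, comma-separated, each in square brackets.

/denbilo/:
  1 t-Assibilation: no change — [denbilo]
  2 Final Vowel Raising: [denbilo] → [denbilu]
  3 Regressive Voicing Assimilation: no change — [denbilu]
  4 Nasal Place Assimilation: [denbilu] → [dembilu]
  5 Medial Vowel Deletion: [dembilu] → [dmbilu]
/pesleydo/:
  1 t-Assibilation: no change — [pesleydo]
  2 Final Vowel Raising: [pesleydo] → [pesleydu]
  3 Regressive Voicing Assimilation: no change — [pesleydu]
  4 Nasal Place Assimilation: no change — [pesleydu]
  5 Medial Vowel Deletion: [pesleydu] → [pslydu]

[dmbilu], [pslydu]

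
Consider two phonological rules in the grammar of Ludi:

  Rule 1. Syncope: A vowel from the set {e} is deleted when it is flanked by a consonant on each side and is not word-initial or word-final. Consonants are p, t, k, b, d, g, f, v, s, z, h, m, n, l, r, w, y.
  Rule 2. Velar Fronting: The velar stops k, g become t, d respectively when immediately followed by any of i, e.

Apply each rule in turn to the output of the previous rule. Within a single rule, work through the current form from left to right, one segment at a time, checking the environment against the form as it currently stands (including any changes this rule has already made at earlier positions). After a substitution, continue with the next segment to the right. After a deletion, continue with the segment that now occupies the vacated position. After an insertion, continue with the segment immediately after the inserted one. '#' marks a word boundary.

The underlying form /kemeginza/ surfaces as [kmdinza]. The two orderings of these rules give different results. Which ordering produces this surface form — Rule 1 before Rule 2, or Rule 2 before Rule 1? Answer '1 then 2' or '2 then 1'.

Order 1 then 2:
  1 Syncope: [kemeginza] → [kmginza]
  2 Velar Fronting: [kmginza] → [kmdinza]
  result: [kmdinza]
Order 2 then 1:
  2 Velar Fronting: [kemeginza] → [temedinza]
  1 Syncope: [temedinza] → [tmdinza]
  result: [tmdinza]

1 then 2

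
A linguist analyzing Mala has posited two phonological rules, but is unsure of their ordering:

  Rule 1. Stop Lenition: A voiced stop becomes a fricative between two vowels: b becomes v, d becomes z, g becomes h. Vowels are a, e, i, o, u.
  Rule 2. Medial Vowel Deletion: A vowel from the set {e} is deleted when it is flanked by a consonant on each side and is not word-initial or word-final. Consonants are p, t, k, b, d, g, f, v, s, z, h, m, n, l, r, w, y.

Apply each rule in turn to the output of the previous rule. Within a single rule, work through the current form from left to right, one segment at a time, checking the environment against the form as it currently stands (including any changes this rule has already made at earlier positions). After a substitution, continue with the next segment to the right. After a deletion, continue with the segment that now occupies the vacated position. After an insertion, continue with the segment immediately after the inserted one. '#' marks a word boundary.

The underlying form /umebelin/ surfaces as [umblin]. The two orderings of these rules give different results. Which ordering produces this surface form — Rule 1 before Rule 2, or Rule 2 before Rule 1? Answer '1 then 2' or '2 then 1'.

2 then 1

Order 1 then 2:
  1 Stop Lenition: [umebelin] → [umevelin]
  2 Medial Vowel Deletion: [umevelin] → [umvlin]
  result: [umvlin]
Order 2 then 1:
  2 Medial Vowel Deletion: [umebelin] → [umblin]
  1 Stop Lenition: no change — [umblin]
  result: [umblin]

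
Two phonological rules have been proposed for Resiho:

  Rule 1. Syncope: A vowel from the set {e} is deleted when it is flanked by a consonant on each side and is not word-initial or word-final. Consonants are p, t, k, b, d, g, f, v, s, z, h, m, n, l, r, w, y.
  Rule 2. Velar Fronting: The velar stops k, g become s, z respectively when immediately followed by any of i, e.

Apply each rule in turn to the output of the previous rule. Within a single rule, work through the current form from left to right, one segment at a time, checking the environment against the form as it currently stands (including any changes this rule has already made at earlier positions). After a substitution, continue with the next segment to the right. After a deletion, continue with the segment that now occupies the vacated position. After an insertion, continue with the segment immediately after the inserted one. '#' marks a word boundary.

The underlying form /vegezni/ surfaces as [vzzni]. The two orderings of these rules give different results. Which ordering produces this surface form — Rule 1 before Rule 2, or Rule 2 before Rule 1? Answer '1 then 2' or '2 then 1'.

2 then 1

Order 1 then 2:
  1 Syncope: [vegezni] → [vgzni]
  2 Velar Fronting: no change — [vgzni]
  result: [vgzni]
Order 2 then 1:
  2 Velar Fronting: [vegezni] → [vezezni]
  1 Syncope: [vezezni] → [vzzni]
  result: [vzzni]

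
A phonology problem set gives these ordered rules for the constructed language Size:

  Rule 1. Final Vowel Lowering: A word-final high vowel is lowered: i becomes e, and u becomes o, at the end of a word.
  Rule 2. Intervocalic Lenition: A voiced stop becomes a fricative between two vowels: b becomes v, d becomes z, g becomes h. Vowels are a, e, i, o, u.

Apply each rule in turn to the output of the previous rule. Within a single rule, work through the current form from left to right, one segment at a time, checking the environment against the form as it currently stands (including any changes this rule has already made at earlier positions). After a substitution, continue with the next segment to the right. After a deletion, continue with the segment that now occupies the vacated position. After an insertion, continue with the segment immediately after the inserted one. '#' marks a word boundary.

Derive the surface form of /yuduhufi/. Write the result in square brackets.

Rule 1 Final Vowel Lowering: [yuduhufi] → [yuduhufe]
Rule 2 Intervocalic Lenition: [yuduhufe] → [yuzuhufe]

[yuzuhufe]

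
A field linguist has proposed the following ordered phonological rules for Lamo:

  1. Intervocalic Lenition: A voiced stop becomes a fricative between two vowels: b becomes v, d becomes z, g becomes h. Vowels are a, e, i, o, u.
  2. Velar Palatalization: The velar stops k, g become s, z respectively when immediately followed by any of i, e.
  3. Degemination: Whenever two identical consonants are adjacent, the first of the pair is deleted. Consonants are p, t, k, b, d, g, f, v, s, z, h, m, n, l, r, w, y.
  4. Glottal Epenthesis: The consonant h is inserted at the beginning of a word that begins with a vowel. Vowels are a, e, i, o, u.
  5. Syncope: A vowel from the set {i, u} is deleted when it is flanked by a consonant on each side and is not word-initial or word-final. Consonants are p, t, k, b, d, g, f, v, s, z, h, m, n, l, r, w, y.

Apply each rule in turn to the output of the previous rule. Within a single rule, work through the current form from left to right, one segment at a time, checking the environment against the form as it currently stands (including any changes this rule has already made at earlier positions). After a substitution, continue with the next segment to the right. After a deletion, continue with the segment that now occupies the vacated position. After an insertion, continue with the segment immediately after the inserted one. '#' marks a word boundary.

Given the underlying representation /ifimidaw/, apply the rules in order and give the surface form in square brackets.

[hfmzaw]

1 Intervocalic Lenition: [ifimidaw] → [ifimizaw]
2 Velar Palatalization: no change — [ifimizaw]
3 Degemination: no change — [ifimizaw]
4 Glottal Epenthesis: [ifimizaw] → [hifimizaw]
5 Syncope: [hifimizaw] → [hfmzaw]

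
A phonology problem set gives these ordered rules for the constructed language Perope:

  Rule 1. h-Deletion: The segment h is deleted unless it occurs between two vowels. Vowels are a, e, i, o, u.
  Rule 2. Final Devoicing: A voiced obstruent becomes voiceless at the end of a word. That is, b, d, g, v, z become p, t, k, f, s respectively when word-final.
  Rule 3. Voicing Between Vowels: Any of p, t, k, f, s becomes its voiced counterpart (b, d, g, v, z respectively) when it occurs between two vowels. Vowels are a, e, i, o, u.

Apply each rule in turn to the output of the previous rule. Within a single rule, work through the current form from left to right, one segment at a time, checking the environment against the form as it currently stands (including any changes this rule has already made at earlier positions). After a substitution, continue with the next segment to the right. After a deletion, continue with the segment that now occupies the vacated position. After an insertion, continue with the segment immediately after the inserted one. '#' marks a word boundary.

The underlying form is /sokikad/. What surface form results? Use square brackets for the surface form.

Rule 1 h-Deletion: no change — [sokikad]
Rule 2 Final Devoicing: [sokikad] → [sokikat]
Rule 3 Voicing Between Vowels: [sokikat] → [sogigat]

[sogigat]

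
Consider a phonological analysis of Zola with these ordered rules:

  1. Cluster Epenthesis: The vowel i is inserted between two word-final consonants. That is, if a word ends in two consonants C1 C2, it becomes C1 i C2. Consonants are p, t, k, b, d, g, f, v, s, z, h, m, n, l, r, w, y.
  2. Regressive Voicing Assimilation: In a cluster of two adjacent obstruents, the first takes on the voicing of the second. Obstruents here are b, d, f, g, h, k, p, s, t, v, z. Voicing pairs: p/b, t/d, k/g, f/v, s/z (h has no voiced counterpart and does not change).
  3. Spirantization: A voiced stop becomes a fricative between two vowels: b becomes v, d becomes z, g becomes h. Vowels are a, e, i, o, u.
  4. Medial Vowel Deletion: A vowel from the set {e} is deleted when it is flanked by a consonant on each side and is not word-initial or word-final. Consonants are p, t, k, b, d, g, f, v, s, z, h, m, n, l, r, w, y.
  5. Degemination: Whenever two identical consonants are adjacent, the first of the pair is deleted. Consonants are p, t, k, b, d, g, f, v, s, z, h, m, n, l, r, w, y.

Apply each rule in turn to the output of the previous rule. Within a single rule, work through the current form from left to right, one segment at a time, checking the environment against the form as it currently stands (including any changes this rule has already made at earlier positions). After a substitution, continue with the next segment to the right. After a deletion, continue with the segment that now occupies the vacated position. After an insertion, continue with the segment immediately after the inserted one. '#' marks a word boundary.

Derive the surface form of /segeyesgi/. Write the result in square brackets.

[shyzgi]

1 Cluster Epenthesis: no change — [segeyesgi]
2 Regressive Voicing Assimilation: [segeyesgi] → [segeyezgi]
3 Spirantization: [segeyezgi] → [seheyezgi]
4 Medial Vowel Deletion: [seheyezgi] → [shyzgi]
5 Degemination: no change — [shyzgi]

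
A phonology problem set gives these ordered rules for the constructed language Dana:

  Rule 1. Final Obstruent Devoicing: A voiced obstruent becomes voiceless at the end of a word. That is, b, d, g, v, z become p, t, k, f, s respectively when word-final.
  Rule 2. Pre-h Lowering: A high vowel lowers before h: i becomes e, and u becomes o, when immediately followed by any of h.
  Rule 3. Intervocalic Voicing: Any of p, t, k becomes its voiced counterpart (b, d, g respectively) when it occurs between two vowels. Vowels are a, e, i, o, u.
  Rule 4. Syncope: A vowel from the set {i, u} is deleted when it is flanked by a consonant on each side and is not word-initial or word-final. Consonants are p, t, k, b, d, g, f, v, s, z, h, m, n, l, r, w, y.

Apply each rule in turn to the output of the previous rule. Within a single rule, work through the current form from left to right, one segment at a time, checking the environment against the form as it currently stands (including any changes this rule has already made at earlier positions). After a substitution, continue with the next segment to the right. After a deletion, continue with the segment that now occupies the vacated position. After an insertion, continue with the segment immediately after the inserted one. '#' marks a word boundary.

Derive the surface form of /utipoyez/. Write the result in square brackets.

[udboyes]

Rule 1 Final Obstruent Devoicing: [utipoyez] → [utipoyes]
Rule 2 Pre-h Lowering: no change — [utipoyes]
Rule 3 Intervocalic Voicing: [utipoyes] → [udiboyes]
Rule 4 Syncope: [udiboyes] → [udboyes]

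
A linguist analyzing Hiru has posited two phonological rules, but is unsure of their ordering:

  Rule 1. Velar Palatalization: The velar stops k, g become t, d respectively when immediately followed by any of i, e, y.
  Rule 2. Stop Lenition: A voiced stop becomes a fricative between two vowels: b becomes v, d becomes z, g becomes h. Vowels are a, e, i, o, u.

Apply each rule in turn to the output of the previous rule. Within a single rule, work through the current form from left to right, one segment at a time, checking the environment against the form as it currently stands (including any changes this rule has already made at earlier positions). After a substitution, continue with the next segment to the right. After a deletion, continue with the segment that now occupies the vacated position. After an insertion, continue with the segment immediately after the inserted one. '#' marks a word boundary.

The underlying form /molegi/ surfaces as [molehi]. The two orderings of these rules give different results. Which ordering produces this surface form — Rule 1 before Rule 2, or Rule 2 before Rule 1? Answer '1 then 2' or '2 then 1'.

2 then 1

Order 1 then 2:
  1 Velar Palatalization: [molegi] → [moledi]
  2 Stop Lenition: [moledi] → [molezi]
  result: [molezi]
Order 2 then 1:
  2 Stop Lenition: [molegi] → [molehi]
  1 Velar Palatalization: no change — [molehi]
  result: [molehi]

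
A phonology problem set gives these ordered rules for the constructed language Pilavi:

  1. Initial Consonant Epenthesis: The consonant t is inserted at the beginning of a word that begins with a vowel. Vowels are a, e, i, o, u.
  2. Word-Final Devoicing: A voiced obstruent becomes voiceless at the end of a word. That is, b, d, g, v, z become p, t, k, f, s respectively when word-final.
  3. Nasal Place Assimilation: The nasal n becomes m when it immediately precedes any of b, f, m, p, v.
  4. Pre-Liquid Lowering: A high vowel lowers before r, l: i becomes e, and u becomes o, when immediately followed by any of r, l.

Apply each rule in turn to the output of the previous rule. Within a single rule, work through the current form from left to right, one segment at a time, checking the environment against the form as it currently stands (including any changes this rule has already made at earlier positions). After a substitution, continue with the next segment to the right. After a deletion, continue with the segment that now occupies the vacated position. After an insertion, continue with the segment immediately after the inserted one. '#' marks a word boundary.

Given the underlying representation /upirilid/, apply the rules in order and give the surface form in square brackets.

1 Initial Consonant Epenthesis: [upirilid] → [tupirilid]
2 Word-Final Devoicing: [tupirilid] → [tupirilit]
3 Nasal Place Assimilation: no change — [tupirilit]
4 Pre-Liquid Lowering: [tupirilit] → [tuperelit]

[tuperelit]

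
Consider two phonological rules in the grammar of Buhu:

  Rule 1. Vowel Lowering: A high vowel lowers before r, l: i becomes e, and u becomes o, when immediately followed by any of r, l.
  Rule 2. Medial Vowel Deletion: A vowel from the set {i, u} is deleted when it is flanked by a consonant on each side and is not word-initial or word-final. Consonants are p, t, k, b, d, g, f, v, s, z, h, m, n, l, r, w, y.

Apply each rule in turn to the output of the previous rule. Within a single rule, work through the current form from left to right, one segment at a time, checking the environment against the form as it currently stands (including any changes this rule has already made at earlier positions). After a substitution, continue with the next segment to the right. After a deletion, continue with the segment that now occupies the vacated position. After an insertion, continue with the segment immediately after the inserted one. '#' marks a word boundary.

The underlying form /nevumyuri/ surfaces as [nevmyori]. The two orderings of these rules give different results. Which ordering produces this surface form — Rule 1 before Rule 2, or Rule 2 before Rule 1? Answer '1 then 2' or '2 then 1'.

1 then 2

Order 1 then 2:
  1 Vowel Lowering: [nevumyuri] → [nevumyori]
  2 Medial Vowel Deletion: [nevumyori] → [nevmyori]
  result: [nevmyori]
Order 2 then 1:
  2 Medial Vowel Deletion: [nevumyuri] → [nevmyri]
  1 Vowel Lowering: no change — [nevmyri]
  result: [nevmyri]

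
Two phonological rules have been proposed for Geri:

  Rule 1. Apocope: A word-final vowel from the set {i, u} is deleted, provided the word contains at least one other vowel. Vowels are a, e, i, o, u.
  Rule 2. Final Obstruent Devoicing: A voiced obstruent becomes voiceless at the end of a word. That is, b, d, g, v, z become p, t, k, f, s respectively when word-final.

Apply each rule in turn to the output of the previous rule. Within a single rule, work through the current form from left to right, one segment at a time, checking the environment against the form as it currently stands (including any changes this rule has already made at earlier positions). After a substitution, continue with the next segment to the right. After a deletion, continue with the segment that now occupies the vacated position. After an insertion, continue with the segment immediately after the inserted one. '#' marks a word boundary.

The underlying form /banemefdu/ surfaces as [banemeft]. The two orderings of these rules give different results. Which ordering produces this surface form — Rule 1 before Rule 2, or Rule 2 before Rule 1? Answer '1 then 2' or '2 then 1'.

Order 1 then 2:
  1 Apocope: [banemefdu] → [banemefd]
  2 Final Obstruent Devoicing: [banemefd] → [banemeft]
  result: [banemeft]
Order 2 then 1:
  2 Final Obstruent Devoicing: no change — [banemefdu]
  1 Apocope: [banemefdu] → [banemefd]
  result: [banemefd]

1 then 2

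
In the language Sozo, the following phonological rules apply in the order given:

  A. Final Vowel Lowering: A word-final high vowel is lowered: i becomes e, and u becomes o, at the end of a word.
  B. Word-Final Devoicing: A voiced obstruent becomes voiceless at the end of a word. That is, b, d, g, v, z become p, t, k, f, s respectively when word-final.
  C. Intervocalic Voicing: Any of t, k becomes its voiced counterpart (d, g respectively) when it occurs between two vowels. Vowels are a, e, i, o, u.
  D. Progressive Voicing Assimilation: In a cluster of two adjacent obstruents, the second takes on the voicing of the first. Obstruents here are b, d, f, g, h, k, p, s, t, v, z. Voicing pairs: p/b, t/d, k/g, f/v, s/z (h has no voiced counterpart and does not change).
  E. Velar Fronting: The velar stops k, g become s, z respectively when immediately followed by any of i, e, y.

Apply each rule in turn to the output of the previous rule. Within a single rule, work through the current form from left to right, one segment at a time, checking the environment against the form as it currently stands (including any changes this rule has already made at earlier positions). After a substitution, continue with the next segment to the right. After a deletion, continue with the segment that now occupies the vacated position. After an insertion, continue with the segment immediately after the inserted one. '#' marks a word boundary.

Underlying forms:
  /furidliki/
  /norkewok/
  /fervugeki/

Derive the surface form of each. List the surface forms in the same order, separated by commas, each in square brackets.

[furidlize], [norsewok], [fervuzeze]

/furidliki/:
  A Final Vowel Lowering: [furidliki] → [furidlike]
  B Word-Final Devoicing: no change — [furidlike]
  C Intervocalic Voicing: [furidlike] → [furidlige]
  D Progressive Voicing Assimilation: no change — [furidlige]
  E Velar Fronting: [furidlige] → [furidlize]
/norkewok/:
  A Final Vowel Lowering: no change — [norkewok]
  B Word-Final Devoicing: no change — [norkewok]
  C Intervocalic Voicing: no change — [norkewok]
  D Progressive Voicing Assimilation: no change — [norkewok]
  E Velar Fronting: [norkewok] → [norsewok]
/fervugeki/:
  A Final Vowel Lowering: [fervugeki] → [fervugeke]
  B Word-Final Devoicing: no change — [fervugeke]
  C Intervocalic Voicing: [fervugeke] → [fervugege]
  D Progressive Voicing Assimilation: no change — [fervugege]
  E Velar Fronting: [fervugege] → [fervuzeze]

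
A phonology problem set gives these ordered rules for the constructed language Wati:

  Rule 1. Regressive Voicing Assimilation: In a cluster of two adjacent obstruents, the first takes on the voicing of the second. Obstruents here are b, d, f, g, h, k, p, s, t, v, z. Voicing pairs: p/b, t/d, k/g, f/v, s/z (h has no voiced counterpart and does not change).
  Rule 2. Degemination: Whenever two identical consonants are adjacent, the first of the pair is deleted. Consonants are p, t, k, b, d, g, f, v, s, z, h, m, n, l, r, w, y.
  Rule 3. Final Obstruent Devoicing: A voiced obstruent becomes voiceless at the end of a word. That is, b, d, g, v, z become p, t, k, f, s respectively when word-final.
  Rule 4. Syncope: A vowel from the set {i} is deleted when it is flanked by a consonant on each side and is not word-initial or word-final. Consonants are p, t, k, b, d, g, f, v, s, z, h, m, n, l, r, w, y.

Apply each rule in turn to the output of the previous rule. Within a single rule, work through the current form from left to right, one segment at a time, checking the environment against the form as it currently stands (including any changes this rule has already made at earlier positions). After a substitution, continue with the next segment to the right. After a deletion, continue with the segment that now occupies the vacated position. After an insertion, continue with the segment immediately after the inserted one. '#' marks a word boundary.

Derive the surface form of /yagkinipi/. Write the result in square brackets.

[yaknpi]

Rule 1 Regressive Voicing Assimilation: [yagkinipi] → [yakkinipi]
Rule 2 Degemination: [yakkinipi] → [yakinipi]
Rule 3 Final Obstruent Devoicing: no change — [yakinipi]
Rule 4 Syncope: [yakinipi] → [yaknpi]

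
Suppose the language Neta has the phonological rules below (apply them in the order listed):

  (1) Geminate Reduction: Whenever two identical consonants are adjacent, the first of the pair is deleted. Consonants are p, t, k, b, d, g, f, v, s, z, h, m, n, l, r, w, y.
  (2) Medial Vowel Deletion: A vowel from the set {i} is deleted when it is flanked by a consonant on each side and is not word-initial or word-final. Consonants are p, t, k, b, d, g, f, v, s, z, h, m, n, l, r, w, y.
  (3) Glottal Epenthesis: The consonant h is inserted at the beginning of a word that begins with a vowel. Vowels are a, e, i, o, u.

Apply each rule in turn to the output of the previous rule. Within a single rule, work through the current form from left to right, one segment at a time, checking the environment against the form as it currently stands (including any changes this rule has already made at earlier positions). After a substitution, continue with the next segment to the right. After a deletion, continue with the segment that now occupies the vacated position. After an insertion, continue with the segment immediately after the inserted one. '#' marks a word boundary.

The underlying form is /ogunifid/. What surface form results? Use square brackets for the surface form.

[hogunfd]

(1) Geminate Reduction: no change — [ogunifid]
(2) Medial Vowel Deletion: [ogunifid] → [ogunfd]
(3) Glottal Epenthesis: [ogunfd] → [hogunfd]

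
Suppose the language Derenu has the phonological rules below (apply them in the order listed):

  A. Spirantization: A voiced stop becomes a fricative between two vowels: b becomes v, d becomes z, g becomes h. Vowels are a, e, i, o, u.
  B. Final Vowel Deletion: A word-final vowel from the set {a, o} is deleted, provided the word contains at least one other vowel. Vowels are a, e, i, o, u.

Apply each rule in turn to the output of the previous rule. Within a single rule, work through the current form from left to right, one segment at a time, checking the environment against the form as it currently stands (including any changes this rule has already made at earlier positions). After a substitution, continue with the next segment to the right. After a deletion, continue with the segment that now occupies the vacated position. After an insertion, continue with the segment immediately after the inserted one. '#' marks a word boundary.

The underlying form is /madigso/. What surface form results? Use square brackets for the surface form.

[mazigs]

A Spirantization: [madigso] → [mazigso]
B Final Vowel Deletion: [mazigso] → [mazigs]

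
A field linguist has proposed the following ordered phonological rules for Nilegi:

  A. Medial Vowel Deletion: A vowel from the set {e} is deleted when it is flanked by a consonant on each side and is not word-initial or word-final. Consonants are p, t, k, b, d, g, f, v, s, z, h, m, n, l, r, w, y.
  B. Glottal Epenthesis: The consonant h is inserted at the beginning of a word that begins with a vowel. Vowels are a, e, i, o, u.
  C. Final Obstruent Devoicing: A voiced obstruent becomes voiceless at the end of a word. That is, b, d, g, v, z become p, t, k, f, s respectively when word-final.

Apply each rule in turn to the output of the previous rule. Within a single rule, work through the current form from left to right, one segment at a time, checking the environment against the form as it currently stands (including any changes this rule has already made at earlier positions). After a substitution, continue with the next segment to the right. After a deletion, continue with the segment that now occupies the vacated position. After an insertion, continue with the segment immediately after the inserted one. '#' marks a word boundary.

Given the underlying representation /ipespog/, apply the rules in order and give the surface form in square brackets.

A Medial Vowel Deletion: [ipespog] → [ipspog]
B Glottal Epenthesis: [ipspog] → [hipspog]
C Final Obstruent Devoicing: [hipspog] → [hipspok]

[hipspok]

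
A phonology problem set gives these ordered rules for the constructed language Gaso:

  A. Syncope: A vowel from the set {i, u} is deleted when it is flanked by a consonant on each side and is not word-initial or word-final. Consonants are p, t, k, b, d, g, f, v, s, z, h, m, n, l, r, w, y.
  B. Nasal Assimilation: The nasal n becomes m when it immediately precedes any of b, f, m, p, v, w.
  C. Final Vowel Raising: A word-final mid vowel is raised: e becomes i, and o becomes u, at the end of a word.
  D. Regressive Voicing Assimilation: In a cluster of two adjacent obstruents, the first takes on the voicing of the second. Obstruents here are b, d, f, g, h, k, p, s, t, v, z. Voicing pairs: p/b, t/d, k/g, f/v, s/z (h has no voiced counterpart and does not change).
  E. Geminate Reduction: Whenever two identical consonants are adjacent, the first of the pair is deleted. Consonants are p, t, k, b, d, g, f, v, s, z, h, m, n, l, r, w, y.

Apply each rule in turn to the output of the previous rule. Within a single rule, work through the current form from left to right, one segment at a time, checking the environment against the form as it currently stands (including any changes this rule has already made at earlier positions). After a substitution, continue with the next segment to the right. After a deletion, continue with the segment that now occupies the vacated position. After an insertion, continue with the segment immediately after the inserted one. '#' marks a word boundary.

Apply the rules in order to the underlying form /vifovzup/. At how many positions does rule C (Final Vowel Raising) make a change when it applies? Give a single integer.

A Syncope: [vifovzup] → [vfovzp]
B Nasal Assimilation: no change — [vfovzp]
C Final Vowel Raising: no change — [vfovzp]
D Regressive Voicing Assimilation: [vfovzp] → [ffovsp]
E Geminate Reduction: [ffovsp] → [fovsp]
Rule C changed 0 position(s).

0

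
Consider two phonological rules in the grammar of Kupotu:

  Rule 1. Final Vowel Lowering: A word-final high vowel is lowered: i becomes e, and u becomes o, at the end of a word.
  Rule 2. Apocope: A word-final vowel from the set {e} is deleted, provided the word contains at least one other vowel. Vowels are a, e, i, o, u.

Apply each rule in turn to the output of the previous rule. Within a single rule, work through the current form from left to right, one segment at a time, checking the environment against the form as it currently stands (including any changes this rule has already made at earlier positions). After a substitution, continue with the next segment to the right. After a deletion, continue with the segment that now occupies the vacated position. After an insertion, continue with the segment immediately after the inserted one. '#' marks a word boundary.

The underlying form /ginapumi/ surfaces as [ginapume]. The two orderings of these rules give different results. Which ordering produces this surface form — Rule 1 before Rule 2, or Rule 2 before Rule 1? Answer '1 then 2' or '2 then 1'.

Order 1 then 2:
  1 Final Vowel Lowering: [ginapumi] → [ginapume]
  2 Apocope: [ginapume] → [ginapum]
  result: [ginapum]
Order 2 then 1:
  2 Apocope: no change — [ginapumi]
  1 Final Vowel Lowering: [ginapumi] → [ginapume]
  result: [ginapume]

2 then 1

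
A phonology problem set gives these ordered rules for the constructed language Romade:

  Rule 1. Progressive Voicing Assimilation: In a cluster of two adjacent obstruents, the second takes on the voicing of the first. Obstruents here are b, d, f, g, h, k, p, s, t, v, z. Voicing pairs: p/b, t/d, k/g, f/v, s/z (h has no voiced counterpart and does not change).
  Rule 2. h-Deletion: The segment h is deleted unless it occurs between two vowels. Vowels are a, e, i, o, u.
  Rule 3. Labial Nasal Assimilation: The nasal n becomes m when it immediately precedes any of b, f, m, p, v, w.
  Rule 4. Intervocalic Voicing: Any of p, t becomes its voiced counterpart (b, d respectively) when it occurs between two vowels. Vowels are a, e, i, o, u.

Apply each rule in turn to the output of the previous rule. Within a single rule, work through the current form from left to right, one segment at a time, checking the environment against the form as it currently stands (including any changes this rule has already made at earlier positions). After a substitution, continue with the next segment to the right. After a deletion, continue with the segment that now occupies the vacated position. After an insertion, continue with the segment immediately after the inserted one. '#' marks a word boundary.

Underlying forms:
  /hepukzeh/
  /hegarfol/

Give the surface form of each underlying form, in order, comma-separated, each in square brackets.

/hepukzeh/:
  Rule 1 Progressive Voicing Assimilation: [hepukzeh] → [hepukseh]
  Rule 2 h-Deletion: [hepukseh] → [epukse]
  Rule 3 Labial Nasal Assimilation: no change — [epukse]
  Rule 4 Intervocalic Voicing: [epukse] → [ebukse]
/hegarfol/:
  Rule 1 Progressive Voicing Assimilation: no change — [hegarfol]
  Rule 2 h-Deletion: [hegarfol] → [egarfol]
  Rule 3 Labial Nasal Assimilation: no change — [egarfol]
  Rule 4 Intervocalic Voicing: no change — [egarfol]

[ebukse], [egarfol]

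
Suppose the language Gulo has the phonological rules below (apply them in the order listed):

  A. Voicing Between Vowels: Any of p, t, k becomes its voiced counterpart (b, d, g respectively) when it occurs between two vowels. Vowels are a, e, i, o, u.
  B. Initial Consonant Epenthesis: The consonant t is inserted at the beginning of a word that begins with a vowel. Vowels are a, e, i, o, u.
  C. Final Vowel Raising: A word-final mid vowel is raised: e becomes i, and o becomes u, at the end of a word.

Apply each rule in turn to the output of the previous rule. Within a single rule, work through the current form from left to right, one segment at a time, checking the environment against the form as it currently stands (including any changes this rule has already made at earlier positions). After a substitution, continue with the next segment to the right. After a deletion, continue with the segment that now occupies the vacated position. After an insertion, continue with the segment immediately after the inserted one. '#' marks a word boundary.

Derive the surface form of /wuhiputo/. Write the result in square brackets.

A Voicing Between Vowels: [wuhiputo] → [wuhibudo]
B Initial Consonant Epenthesis: no change — [wuhibudo]
C Final Vowel Raising: [wuhibudo] → [wuhibudu]

[wuhibudu]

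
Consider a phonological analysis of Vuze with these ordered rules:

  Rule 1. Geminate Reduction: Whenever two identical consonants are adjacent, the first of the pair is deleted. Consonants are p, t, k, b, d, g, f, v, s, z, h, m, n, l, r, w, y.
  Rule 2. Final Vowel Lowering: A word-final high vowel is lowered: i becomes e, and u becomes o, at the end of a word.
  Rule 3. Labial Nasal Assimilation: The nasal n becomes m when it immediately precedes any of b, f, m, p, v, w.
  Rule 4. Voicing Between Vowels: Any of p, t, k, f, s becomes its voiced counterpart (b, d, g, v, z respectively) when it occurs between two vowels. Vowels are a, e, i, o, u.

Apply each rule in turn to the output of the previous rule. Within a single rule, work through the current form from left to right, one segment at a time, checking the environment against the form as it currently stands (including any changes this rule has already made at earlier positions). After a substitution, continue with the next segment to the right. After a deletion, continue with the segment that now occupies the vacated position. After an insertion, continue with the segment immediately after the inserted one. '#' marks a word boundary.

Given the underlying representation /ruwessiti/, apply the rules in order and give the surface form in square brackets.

[ruwezide]

Rule 1 Geminate Reduction: [ruwessiti] → [ruwesiti]
Rule 2 Final Vowel Lowering: [ruwesiti] → [ruwesite]
Rule 3 Labial Nasal Assimilation: no change — [ruwesite]
Rule 4 Voicing Between Vowels: [ruwesite] → [ruwezide]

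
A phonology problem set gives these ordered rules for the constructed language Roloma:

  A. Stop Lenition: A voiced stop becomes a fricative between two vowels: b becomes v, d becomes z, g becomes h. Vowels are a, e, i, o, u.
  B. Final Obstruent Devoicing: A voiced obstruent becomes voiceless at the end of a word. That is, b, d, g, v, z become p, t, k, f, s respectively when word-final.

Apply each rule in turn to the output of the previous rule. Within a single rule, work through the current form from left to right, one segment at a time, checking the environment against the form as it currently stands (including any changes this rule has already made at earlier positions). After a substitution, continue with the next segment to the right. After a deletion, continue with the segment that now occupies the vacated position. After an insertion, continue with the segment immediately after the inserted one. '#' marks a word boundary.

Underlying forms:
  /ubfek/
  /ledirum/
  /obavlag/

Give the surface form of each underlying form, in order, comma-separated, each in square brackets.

[ubfek], [lezirum], [ovavlak]

/ubfek/:
  A Stop Lenition: no change — [ubfek]
  B Final Obstruent Devoicing: no change — [ubfek]
/ledirum/:
  A Stop Lenition: [ledirum] → [lezirum]
  B Final Obstruent Devoicing: no change — [lezirum]
/obavlag/:
  A Stop Lenition: [obavlag] → [ovavlag]
  B Final Obstruent Devoicing: [ovavlag] → [ovavlak]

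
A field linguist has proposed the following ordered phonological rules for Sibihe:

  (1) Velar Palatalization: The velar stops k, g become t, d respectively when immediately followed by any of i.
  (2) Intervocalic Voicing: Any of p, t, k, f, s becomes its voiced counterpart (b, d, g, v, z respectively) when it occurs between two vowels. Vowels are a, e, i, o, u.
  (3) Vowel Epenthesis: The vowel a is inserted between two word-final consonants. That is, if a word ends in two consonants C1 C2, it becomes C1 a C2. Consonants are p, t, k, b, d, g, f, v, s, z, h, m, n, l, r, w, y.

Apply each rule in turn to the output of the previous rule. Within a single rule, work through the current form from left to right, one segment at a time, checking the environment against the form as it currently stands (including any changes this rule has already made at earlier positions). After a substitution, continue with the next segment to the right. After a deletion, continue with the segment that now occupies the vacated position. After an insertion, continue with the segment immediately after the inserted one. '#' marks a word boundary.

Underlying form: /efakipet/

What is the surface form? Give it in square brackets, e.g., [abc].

(1) Velar Palatalization: [efakipet] → [efatipet]
(2) Intervocalic Voicing: [efatipet] → [evadibet]
(3) Vowel Epenthesis: no change — [evadibet]

[evadibet]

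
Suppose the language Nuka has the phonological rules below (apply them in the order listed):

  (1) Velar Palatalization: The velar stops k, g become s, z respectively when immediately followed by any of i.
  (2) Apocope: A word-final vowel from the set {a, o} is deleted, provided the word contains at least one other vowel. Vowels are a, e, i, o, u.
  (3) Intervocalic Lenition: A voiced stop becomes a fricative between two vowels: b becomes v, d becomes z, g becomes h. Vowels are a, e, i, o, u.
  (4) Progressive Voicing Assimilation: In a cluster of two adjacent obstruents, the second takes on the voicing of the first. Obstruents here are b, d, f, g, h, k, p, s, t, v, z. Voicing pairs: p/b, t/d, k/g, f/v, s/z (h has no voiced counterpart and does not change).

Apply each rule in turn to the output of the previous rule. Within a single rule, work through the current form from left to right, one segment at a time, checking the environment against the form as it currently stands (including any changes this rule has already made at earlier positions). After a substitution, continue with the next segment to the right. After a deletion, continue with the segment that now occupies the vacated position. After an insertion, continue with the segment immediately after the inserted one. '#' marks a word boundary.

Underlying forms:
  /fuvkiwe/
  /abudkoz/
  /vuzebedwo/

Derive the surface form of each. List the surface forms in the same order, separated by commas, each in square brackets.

[fuvziwe], [avudgoz], [vuzevedw]

/fuvkiwe/:
  (1) Velar Palatalization: [fuvkiwe] → [fuvsiwe]
  (2) Apocope: no change — [fuvsiwe]
  (3) Intervocalic Lenition: no change — [fuvsiwe]
  (4) Progressive Voicing Assimilation: [fuvsiwe] → [fuvziwe]
/abudkoz/:
  (1) Velar Palatalization: no change — [abudkoz]
  (2) Apocope: no change — [abudkoz]
  (3) Intervocalic Lenition: [abudkoz] → [avudkoz]
  (4) Progressive Voicing Assimilation: [avudkoz] → [avudgoz]
/vuzebedwo/:
  (1) Velar Palatalization: no change — [vuzebedwo]
  (2) Apocope: [vuzebedwo] → [vuzebedw]
  (3) Intervocalic Lenition: [vuzebedw] → [vuzevedw]
  (4) Progressive Voicing Assimilation: no change — [vuzevedw]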